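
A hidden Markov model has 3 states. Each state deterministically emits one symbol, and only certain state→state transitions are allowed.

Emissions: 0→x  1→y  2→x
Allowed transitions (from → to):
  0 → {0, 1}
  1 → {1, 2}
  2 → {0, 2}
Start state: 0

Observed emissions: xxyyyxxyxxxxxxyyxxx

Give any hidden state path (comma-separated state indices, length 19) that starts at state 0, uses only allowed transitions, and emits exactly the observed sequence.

  t0 'x' -> {0,2}, take 0 (start)
  t1 'x' -> {0,2}, take 0 (0->0 ok)
  t2 'y' -> {1}, take 1 (0->1 ok)
  t3 'y' -> {1}, take 1 (1->1 ok)
  t4 'y' -> {1}, take 1 (1->1 ok)
  t5 'x' -> {0,2}, take 2 (1->2 ok)
  t6 'x' -> {0,2}, take 0 (2->0 ok)
  t7 'y' -> {1}, take 1 (0->1 ok)
  t8 'x' -> {0,2}, take 2 (1->2 ok)
  t9 'x' -> {0,2}, take 2 (2->2 ok)
  t10 'x' -> {0,2}, take 2 (2->2 ok)
  t11 'x' -> {0,2}, take 2 (2->2 ok)
  t12 'x' -> {0,2}, take 2 (2->2 ok)
  t13 'x' -> {0,2}, take 0 (2->0 ok)
  t14 'y' -> {1}, take 1 (0->1 ok)
  t15 'y' -> {1}, take 1 (1->1 ok)
  t16 'x' -> {0,2}, take 2 (1->2 ok)
  t17 'x' -> {0,2}, take 2 (2->2 ok)
  t18 'x' -> {0,2}, take 0 (2->0 ok)

0,0,1,1,1,2,0,1,2,2,2,2,2,0,1,1,2,2,0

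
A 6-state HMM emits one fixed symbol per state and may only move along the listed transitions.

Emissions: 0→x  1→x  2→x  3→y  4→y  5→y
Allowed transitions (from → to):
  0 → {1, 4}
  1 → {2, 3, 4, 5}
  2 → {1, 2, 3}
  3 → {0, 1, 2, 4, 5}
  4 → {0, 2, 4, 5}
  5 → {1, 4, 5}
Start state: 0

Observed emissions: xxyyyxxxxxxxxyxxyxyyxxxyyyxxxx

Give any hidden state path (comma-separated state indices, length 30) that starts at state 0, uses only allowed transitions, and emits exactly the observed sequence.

  0: obs=x cand={0,1,2} pick 0 [start]
  1: obs=x cand={0,1,2} pick 1 [0->1 ok]
  2: obs=y cand={3,4,5} pick 4 [1->4 ok]
  3: obs=y cand={3,4,5} pick 5 [4->5 ok]
  4: obs=y cand={3,4,5} pick 5 [5->5 ok]
  5: obs=x cand={0,1,2} pick 1 [5->1 ok]
  6: obs=x cand={0,1,2} pick 2 [1->2 ok]
  7: obs=x cand={0,1,2} pick 1 [2->1 ok]
  8: obs=x cand={0,1,2} pick 2 [1->2 ok]
  9: obs=x cand={0,1,2} pick 2 [2->2 ok]
  10: obs=x cand={0,1,2} pick 1 [2->1 ok]
  11: obs=x cand={0,1,2} pick 2 [1->2 ok]
  12: obs=x cand={0,1,2} pick 1 [2->1 ok]
  13: obs=y cand={3,4,5} pick 4 [1->4 ok]
  14: obs=x cand={0,1,2} pick 2 [4->2 ok]
  15: obs=x cand={0,1,2} pick 1 [2->1 ok]
  16: obs=y cand={3,4,5} pick 3 [1->3 ok]
  17: obs=x cand={0,1,2} pick 2 [3->2 ok]
  18: obs=y cand={3,4,5} pick 3 [2->3 ok]
  19: obs=y cand={3,4,5} pick 4 [3->4 ok]
  20: obs=x cand={0,1,2} pick 0 [4->0 ok]
  21: obs=x cand={0,1,2} pick 1 [0->1 ok]
  22: obs=x cand={0,1,2} pick 2 [1->2 ok]
  23: obs=y cand={3,4,5} pick 3 [2->3 ok]
  24: obs=y cand={3,4,5} pick 5 [3->5 ok]
  25: obs=y cand={3,4,5} pick 5 [5->5 ok]
  26: obs=x cand={0,1,2} pick 1 [5->1 ok]
  27: obs=x cand={0,1,2} pick 2 [1->2 ok]
  28: obs=x cand={0,1,2} pick 1 [2->1 ok]
  29: obs=x cand={0,1,2} pick 2 [1->2 ok]

0,1,4,5,5,1,2,1,2,2,1,2,1,4,2,1,3,2,3,4,0,1,2,3,5,5,1,2,1,2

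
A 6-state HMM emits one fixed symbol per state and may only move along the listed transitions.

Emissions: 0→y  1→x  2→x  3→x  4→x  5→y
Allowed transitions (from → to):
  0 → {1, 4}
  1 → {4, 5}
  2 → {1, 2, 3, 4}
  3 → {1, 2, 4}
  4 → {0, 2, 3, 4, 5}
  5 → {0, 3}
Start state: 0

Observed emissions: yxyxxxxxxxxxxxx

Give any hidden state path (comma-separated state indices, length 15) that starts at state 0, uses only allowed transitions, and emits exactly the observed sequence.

0,4,5,3,4,4,2,3,4,4,2,3,1,4,2

  pos 0: y in {0,5}, choose 0; start
  pos 1: x in {1,2,3,4}, choose 4; 0->4 ok
  pos 2: y in {0,5}, choose 5; 4->5 ok
  pos 3: x in {1,2,3,4}, choose 3; 5->3 ok
  pos 4: x in {1,2,3,4}, choose 4; 3->4 ok
  pos 5: x in {1,2,3,4}, choose 4; 4->4 ok
  pos 6: x in {1,2,3,4}, choose 2; 4->2 ok
  pos 7: x in {1,2,3,4}, choose 3; 2->3 ok
  pos 8: x in {1,2,3,4}, choose 4; 3->4 ok
  pos 9: x in {1,2,3,4}, choose 4; 4->4 ok
  pos 10: x in {1,2,3,4}, choose 2; 4->2 ok
  pos 11: x in {1,2,3,4}, choose 3; 2->3 ok
  pos 12: x in {1,2,3,4}, choose 1; 3->1 ok
  pos 13: x in {1,2,3,4}, choose 4; 1->4 ok
  pos 14: x in {1,2,3,4}, choose 2; 4->2 ok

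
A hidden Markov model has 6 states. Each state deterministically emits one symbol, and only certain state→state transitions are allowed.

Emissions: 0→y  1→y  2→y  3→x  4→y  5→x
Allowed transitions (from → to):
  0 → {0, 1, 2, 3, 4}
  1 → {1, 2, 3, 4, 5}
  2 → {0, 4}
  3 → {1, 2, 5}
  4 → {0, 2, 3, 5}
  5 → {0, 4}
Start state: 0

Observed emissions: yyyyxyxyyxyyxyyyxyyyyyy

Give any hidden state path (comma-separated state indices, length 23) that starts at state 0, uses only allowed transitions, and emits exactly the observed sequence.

  t0 'y' -> {0,1,2,4}, take 0 (start)
  t1 'y' -> {0,1,2,4}, take 4 (0->4 ok)
  t2 'y' -> {0,1,2,4}, take 0 (4->0 ok)
  t3 'y' -> {0,1,2,4}, take 1 (0->1 ok)
  t4 'x' -> {3,5}, take 3 (1->3 ok)
  t5 'y' -> {0,1,2,4}, take 1 (3->1 ok)
  t6 'x' -> {3,5}, take 3 (1->3 ok)
  t7 'y' -> {0,1,2,4}, take 2 (3->2 ok)
  t8 'y' -> {0,1,2,4}, take 0 (2->0 ok)
  t9 'x' -> {3,5}, take 3 (0->3 ok)
  t10 'y' -> {0,1,2,4}, take 1 (3->1 ok)
  t11 'y' -> {0,1,2,4}, take 4 (1->4 ok)
  t12 'x' -> {3,5}, take 3 (4->3 ok)
  t13 'y' -> {0,1,2,4}, take 2 (3->2 ok)
  t14 'y' -> {0,1,2,4}, take 0 (2->0 ok)
  t15 'y' -> {0,1,2,4}, take 4 (0->4 ok)
  t16 'x' -> {3,5}, take 3 (4->3 ok)
  t17 'y' -> {0,1,2,4}, take 2 (3->2 ok)
  t18 'y' -> {0,1,2,4}, take 4 (2->4 ok)
  t19 'y' -> {0,1,2,4}, take 2 (4->2 ok)
  t20 'y' -> {0,1,2,4}, take 0 (2->0 ok)
  t21 'y' -> {0,1,2,4}, take 0 (0->0 ok)
  t22 'y' -> {0,1,2,4}, take 1 (0->1 ok)

0,4,0,1,3,1,3,2,0,3,1,4,3,2,0,4,3,2,4,2,0,0,1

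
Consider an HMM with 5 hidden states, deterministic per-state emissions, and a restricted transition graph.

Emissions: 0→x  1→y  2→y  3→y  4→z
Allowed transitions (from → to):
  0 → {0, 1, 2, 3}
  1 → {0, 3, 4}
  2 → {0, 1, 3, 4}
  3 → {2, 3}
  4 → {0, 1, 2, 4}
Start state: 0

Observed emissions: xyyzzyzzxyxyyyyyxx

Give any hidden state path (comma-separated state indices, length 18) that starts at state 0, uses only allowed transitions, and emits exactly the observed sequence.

0,3,2,4,4,2,4,4,0,1,0,3,2,3,2,1,0,0

  t0 'x' -> {0}, take 0 (start)
  t1 'y' -> {1,2,3}, take 3 (0->3 ok)
  t2 'y' -> {1,2,3}, take 2 (3->2 ok)
  t3 'z' -> {4}, take 4 (2->4 ok)
  t4 'z' -> {4}, take 4 (4->4 ok)
  t5 'y' -> {1,2,3}, take 2 (4->2 ok)
  t6 'z' -> {4}, take 4 (2->4 ok)
  t7 'z' -> {4}, take 4 (4->4 ok)
  t8 'x' -> {0}, take 0 (4->0 ok)
  t9 'y' -> {1,2,3}, take 1 (0->1 ok)
  t10 'x' -> {0}, take 0 (1->0 ok)
  t11 'y' -> {1,2,3}, take 3 (0->3 ok)
  t12 'y' -> {1,2,3}, take 2 (3->2 ok)
  t13 'y' -> {1,2,3}, take 3 (2->3 ok)
  t14 'y' -> {1,2,3}, take 2 (3->2 ok)
  t15 'y' -> {1,2,3}, take 1 (2->1 ok)
  t16 'x' -> {0}, take 0 (1->0 ok)
  t17 'x' -> {0}, take 0 (0->0 ok)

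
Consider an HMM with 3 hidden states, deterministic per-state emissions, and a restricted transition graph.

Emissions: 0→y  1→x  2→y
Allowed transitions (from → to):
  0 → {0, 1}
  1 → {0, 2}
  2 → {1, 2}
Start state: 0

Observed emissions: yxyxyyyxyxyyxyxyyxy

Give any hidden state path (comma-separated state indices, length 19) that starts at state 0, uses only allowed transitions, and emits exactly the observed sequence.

  t0 'y' -> {0,2}, take 0 (start)
  t1 'x' -> {1}, take 1 (0->1 ok)
  t2 'y' -> {0,2}, take 2 (1->2 ok)
  t3 'x' -> {1}, take 1 (2->1 ok)
  t4 'y' -> {0,2}, take 2 (1->2 ok)
  t5 'y' -> {0,2}, take 2 (2->2 ok)
  t6 'y' -> {0,2}, take 2 (2->2 ok)
  t7 'x' -> {1}, take 1 (2->1 ok)
  t8 'y' -> {0,2}, take 0 (1->0 ok)
  t9 'x' -> {1}, take 1 (0->1 ok)
  t10 'y' -> {0,2}, take 2 (1->2 ok)
  t11 'y' -> {0,2}, take 2 (2->2 ok)
  t12 'x' -> {1}, take 1 (2->1 ok)
  t13 'y' -> {0,2}, take 2 (1->2 ok)
  t14 'x' -> {1}, take 1 (2->1 ok)
  t15 'y' -> {0,2}, take 2 (1->2 ok)
  t16 'y' -> {0,2}, take 2 (2->2 ok)
  t17 'x' -> {1}, take 1 (2->1 ok)
  t18 'y' -> {0,2}, take 0 (1->0 ok)

0,1,2,1,2,2,2,1,0,1,2,2,1,2,1,2,2,1,0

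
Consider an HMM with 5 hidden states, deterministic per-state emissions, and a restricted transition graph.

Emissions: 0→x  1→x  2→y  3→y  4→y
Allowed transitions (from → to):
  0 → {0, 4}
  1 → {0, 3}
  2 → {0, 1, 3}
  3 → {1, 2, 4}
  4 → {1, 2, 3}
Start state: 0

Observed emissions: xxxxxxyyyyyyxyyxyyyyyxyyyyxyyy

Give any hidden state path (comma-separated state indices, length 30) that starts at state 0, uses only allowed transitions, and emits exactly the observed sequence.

0,0,0,0,0,0,4,3,2,3,4,3,1,3,2,1,3,2,3,4,3,1,3,2,3,2,0,4,3,2

  pos 0: x in {0,1}, choose 0; start
  pos 1: x in {0,1}, choose 0; 0->0 ok
  pos 2: x in {0,1}, choose 0; 0->0 ok
  pos 3: x in {0,1}, choose 0; 0->0 ok
  pos 4: x in {0,1}, choose 0; 0->0 ok
  pos 5: x in {0,1}, choose 0; 0->0 ok
  pos 6: y in {2,3,4}, choose 4; 0->4 ok
  pos 7: y in {2,3,4}, choose 3; 4->3 ok
  pos 8: y in {2,3,4}, choose 2; 3->2 ok
  pos 9: y in {2,3,4}, choose 3; 2->3 ok
  pos 10: y in {2,3,4}, choose 4; 3->4 ok
  pos 11: y in {2,3,4}, choose 3; 4->3 ok
  pos 12: x in {0,1}, choose 1; 3->1 ok
  pos 13: y in {2,3,4}, choose 3; 1->3 ok
  pos 14: y in {2,3,4}, choose 2; 3->2 ok
  pos 15: x in {0,1}, choose 1; 2->1 ok
  pos 16: y in {2,3,4}, choose 3; 1->3 ok
  pos 17: y in {2,3,4}, choose 2; 3->2 ok
  pos 18: y in {2,3,4}, choose 3; 2->3 ok
  pos 19: y in {2,3,4}, choose 4; 3->4 ok
  pos 20: y in {2,3,4}, choose 3; 4->3 ok
  pos 21: x in {0,1}, choose 1; 3->1 ok
  pos 22: y in {2,3,4}, choose 3; 1->3 ok
  pos 23: y in {2,3,4}, choose 2; 3->2 ok
  pos 24: y in {2,3,4}, choose 3; 2->3 ok
  pos 25: y in {2,3,4}, choose 2; 3->2 ok
  pos 26: x in {0,1}, choose 0; 2->0 ok
  pos 27: y in {2,3,4}, choose 4; 0->4 ok
  pos 28: y in {2,3,4}, choose 3; 4->3 ok
  pos 29: y in {2,3,4}, choose 2; 3->2 ok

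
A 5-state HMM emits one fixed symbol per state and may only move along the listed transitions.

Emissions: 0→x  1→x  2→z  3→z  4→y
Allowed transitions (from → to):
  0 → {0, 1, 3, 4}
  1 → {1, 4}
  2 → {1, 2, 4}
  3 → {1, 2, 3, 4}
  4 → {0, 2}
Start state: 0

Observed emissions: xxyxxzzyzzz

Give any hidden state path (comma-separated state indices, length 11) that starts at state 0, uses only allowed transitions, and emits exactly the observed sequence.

  [0] x  {0,1}  => 0  start
  [1] x  {0,1}  => 1  0->1 ok
  [2] y  {4}  => 4  1->4 ok
  [3] x  {0,1}  => 0  4->0 ok
  [4] x  {0,1}  => 0  0->0 ok
  [5] z  {2,3}  => 3  0->3 ok
  [6] z  {2,3}  => 2  3->2 ok
  [7] y  {4}  => 4  2->4 ok
  [8] z  {2,3}  => 2  4->2 ok
  [9] z  {2,3}  => 2  2->2 ok
  [10] z  {2,3}  => 2  2->2 ok

0,1,4,0,0,3,2,4,2,2,2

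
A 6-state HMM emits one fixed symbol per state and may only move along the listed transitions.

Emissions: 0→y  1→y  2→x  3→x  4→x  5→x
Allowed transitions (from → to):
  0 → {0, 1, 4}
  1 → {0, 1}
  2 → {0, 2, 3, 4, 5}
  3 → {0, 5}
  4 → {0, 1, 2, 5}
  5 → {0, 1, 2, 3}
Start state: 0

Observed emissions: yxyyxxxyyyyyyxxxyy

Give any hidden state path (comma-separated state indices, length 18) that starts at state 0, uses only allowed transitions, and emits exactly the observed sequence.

0,4,0,0,4,5,3,0,1,0,1,1,0,4,5,2,0,1

  [0] y  {0,1}  => 0  start
  [1] x  {2,3,4,5}  => 4  0->4 ok
  [2] y  {0,1}  => 0  4->0 ok
  [3] y  {0,1}  => 0  0->0 ok
  [4] x  {2,3,4,5}  => 4  0->4 ok
  [5] x  {2,3,4,5}  => 5  4->5 ok
  [6] x  {2,3,4,5}  => 3  5->3 ok
  [7] y  {0,1}  => 0  3->0 ok
  [8] y  {0,1}  => 1  0->1 ok
  [9] y  {0,1}  => 0  1->0 ok
  [10] y  {0,1}  => 1  0->1 ok
  [11] y  {0,1}  => 1  1->1 ok
  [12] y  {0,1}  => 0  1->0 ok
  [13] x  {2,3,4,5}  => 4  0->4 ok
  [14] x  {2,3,4,5}  => 5  4->5 ok
  [15] x  {2,3,4,5}  => 2  5->2 ok
  [16] y  {0,1}  => 0  2->0 ok
  [17] y  {0,1}  => 1  0->1 ok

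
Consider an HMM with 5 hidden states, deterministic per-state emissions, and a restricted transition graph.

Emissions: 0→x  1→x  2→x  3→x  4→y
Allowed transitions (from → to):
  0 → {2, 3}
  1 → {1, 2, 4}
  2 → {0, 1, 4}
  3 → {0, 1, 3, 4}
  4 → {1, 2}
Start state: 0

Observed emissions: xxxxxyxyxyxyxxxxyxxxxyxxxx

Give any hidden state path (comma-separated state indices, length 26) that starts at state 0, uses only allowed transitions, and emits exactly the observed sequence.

  [0] x  {0,1,2,3}  => 0  start
  [1] x  {0,1,2,3}  => 3  0->3 ok
  [2] x  {0,1,2,3}  => 3  3->3 ok
  [3] x  {0,1,2,3}  => 3  3->3 ok
  [4] x  {0,1,2,3}  => 1  3->1 ok
  [5] y  {4}  => 4  1->4 ok
  [6] x  {0,1,2,3}  => 2  4->2 ok
  [7] y  {4}  => 4  2->4 ok
  [8] x  {0,1,2,3}  => 1  4->1 ok
  [9] y  {4}  => 4  1->4 ok
  [10] x  {0,1,2,3}  => 2  4->2 ok
  [11] y  {4}  => 4  2->4 ok
  [12] x  {0,1,2,3}  => 2  4->2 ok
  [13] x  {0,1,2,3}  => 0  2->0 ok
  [14] x  {0,1,2,3}  => 3  0->3 ok
  [15] x  {0,1,2,3}  => 3  3->3 ok
  [16] y  {4}  => 4  3->4 ok
  [17] x  {0,1,2,3}  => 2  4->2 ok
  [18] x  {0,1,2,3}  => 0  2->0 ok
  [19] x  {0,1,2,3}  => 2  0->2 ok
  [20] x  {0,1,2,3}  => 1  2->1 ok
  [21] y  {4}  => 4  1->4 ok
  [22] x  {0,1,2,3}  => 1  4->1 ok
  [23] x  {0,1,2,3}  => 1  1->1 ok
  [24] x  {0,1,2,3}  => 2  1->2 ok
  [25] x  {0,1,2,3}  => 1  2->1 ok

0,3,3,3,1,4,2,4,1,4,2,4,2,0,3,3,4,2,0,2,1,4,1,1,2,1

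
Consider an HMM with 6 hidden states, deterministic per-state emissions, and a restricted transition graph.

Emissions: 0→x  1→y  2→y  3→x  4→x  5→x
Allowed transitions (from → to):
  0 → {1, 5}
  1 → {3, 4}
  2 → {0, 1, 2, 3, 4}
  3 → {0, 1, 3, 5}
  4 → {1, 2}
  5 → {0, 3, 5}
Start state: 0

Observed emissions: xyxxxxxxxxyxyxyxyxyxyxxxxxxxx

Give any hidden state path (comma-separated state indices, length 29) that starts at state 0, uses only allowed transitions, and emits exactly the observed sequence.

  t0 'x' -> {0,3,4,5}, take 0 (start)
  t1 'y' -> {1,2}, take 1 (0->1 ok)
  t2 'x' -> {0,3,4,5}, take 3 (1->3 ok)
  t3 'x' -> {0,3,4,5}, take 5 (3->5 ok)
  t4 'x' -> {0,3,4,5}, take 5 (5->5 ok)
  t5 'x' -> {0,3,4,5}, take 3 (5->3 ok)
  t6 'x' -> {0,3,4,5}, take 0 (3->0 ok)
  t7 'x' -> {0,3,4,5}, take 5 (0->5 ok)
  t8 'x' -> {0,3,4,5}, take 3 (5->3 ok)
  t9 'x' -> {0,3,4,5}, take 3 (3->3 ok)
  t10 'y' -> {1,2}, take 1 (3->1 ok)
  t11 'x' -> {0,3,4,5}, take 4 (1->4 ok)
  t12 'y' -> {1,2}, take 2 (4->2 ok)
  t13 'x' -> {0,3,4,5}, take 3 (2->3 ok)
  t14 'y' -> {1,2}, take 1 (3->1 ok)
  t15 'x' -> {0,3,4,5}, take 4 (1->4 ok)
  t16 'y' -> {1,2}, take 1 (4->1 ok)
  t17 'x' -> {0,3,4,5}, take 4 (1->4 ok)
  t18 'y' -> {1,2}, take 1 (4->1 ok)
  t19 'x' -> {0,3,4,5}, take 4 (1->4 ok)
  t20 'y' -> {1,2}, take 1 (4->1 ok)
  t21 'x' -> {0,3,4,5}, take 3 (1->3 ok)
  t22 'x' -> {0,3,4,5}, take 0 (3->0 ok)
  t23 'x' -> {0,3,4,5}, take 5 (0->5 ok)
  t24 'x' -> {0,3,4,5}, take 5 (5->5 ok)
  t25 'x' -> {0,3,4,5}, take 3 (5->3 ok)
  t26 'x' -> {0,3,4,5}, take 0 (3->0 ok)
  t27 'x' -> {0,3,4,5}, take 5 (0->5 ok)
  t28 'x' -> {0,3,4,5}, take 5 (5->5 ok)

0,1,3,5,5,3,0,5,3,3,1,4,2,3,1,4,1,4,1,4,1,3,0,5,5,3,0,5,5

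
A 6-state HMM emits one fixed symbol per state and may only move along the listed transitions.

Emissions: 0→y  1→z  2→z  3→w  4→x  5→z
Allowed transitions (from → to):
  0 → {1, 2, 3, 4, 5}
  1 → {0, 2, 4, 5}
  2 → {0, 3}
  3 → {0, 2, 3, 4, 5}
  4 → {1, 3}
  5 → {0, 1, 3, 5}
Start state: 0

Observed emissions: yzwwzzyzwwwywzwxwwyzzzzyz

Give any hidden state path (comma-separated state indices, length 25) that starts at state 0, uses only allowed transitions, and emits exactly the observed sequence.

0,2,3,3,5,5,0,5,3,3,3,0,3,2,3,4,3,3,0,5,1,5,5,0,2

  0: obs=y cand={0} pick 0 [start]
  1: obs=z cand={1,2,5} pick 2 [0->2 ok]
  2: obs=w cand={3} pick 3 [2->3 ok]
  3: obs=w cand={3} pick 3 [3->3 ok]
  4: obs=z cand={1,2,5} pick 5 [3->5 ok]
  5: obs=z cand={1,2,5} pick 5 [5->5 ok]
  6: obs=y cand={0} pick 0 [5->0 ok]
  7: obs=z cand={1,2,5} pick 5 [0->5 ok]
  8: obs=w cand={3} pick 3 [5->3 ok]
  9: obs=w cand={3} pick 3 [3->3 ok]
  10: obs=w cand={3} pick 3 [3->3 ok]
  11: obs=y cand={0} pick 0 [3->0 ok]
  12: obs=w cand={3} pick 3 [0->3 ok]
  13: obs=z cand={1,2,5} pick 2 [3->2 ok]
  14: obs=w cand={3} pick 3 [2->3 ok]
  15: obs=x cand={4} pick 4 [3->4 ok]
  16: obs=w cand={3} pick 3 [4->3 ok]
  17: obs=w cand={3} pick 3 [3->3 ok]
  18: obs=y cand={0} pick 0 [3->0 ok]
  19: obs=z cand={1,2,5} pick 5 [0->5 ok]
  20: obs=z cand={1,2,5} pick 1 [5->1 ok]
  21: obs=z cand={1,2,5} pick 5 [1->5 ok]
  22: obs=z cand={1,2,5} pick 5 [5->5 ok]
  23: obs=y cand={0} pick 0 [5->0 ok]
  24: obs=z cand={1,2,5} pick 2 [0->2 ok]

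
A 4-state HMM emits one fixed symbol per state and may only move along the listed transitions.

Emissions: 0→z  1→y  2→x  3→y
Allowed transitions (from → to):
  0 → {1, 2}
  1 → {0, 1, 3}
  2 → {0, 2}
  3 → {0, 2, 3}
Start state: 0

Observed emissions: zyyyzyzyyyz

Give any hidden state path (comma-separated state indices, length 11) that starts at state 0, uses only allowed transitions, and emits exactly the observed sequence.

0,1,1,3,0,1,0,1,3,3,0

  t0 'z' -> {0}, take 0 (start)
  t1 'y' -> {1,3}, take 1 (0->1 ok)
  t2 'y' -> {1,3}, take 1 (1->1 ok)
  t3 'y' -> {1,3}, take 3 (1->3 ok)
  t4 'z' -> {0}, take 0 (3->0 ok)
  t5 'y' -> {1,3}, take 1 (0->1 ok)
  t6 'z' -> {0}, take 0 (1->0 ok)
  t7 'y' -> {1,3}, take 1 (0->1 ok)
  t8 'y' -> {1,3}, take 3 (1->3 ok)
  t9 'y' -> {1,3}, take 3 (3->3 ok)
  t10 'z' -> {0}, take 0 (3->0 ok)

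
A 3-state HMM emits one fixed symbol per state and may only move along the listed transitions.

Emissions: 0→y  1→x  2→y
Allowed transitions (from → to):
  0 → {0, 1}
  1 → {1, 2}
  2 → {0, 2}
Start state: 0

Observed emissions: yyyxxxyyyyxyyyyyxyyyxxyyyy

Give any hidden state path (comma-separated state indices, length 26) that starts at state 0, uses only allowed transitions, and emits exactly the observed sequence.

  [0] y  {0,2}  => 0  start
  [1] y  {0,2}  => 0  0->0 ok
  [2] y  {0,2}  => 0  0->0 ok
  [3] x  {1}  => 1  0->1 ok
  [4] x  {1}  => 1  1->1 ok
  [5] x  {1}  => 1  1->1 ok
  [6] y  {0,2}  => 2  1->2 ok
  [7] y  {0,2}  => 2  2->2 ok
  [8] y  {0,2}  => 0  2->0 ok
  [9] y  {0,2}  => 0  0->0 ok
  [10] x  {1}  => 1  0->1 ok
  [11] y  {0,2}  => 2  1->2 ok
  [12] y  {0,2}  => 2  2->2 ok
  [13] y  {0,2}  => 2  2->2 ok
  [14] y  {0,2}  => 2  2->2 ok
  [15] y  {0,2}  => 0  2->0 ok
  [16] x  {1}  => 1  0->1 ok
  [17] y  {0,2}  => 2  1->2 ok
  [18] y  {0,2}  => 0  2->0 ok
  [19] y  {0,2}  => 0  0->0 ok
  [20] x  {1}  => 1  0->1 ok
  [21] x  {1}  => 1  1->1 ok
  [22] y  {0,2}  => 2  1->2 ok
  [23] y  {0,2}  => 2  2->2 ok
  [24] y  {0,2}  => 2  2->2 ok
  [25] y  {0,2}  => 0  2->0 ok

0,0,0,1,1,1,2,2,0,0,1,2,2,2,2,0,1,2,0,0,1,1,2,2,2,0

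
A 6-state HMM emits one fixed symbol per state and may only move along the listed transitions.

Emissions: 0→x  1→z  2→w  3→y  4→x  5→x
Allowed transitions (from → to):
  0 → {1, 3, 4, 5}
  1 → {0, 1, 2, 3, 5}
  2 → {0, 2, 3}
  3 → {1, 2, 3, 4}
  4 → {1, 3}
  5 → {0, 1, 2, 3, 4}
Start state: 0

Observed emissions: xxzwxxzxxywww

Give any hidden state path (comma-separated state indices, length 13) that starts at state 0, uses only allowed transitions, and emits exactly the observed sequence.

  [0] x  {0,4,5}  => 0  start
  [1] x  {0,4,5}  => 4  0->4 ok
  [2] z  {1}  => 1  4->1 ok
  [3] w  {2}  => 2  1->2 ok
  [4] x  {0,4,5}  => 0  2->0 ok
  [5] x  {0,4,5}  => 4  0->4 ok
  [6] z  {1}  => 1  4->1 ok
  [7] x  {0,4,5}  => 5  1->5 ok
  [8] x  {0,4,5}  => 4  5->4 ok
  [9] y  {3}  => 3  4->3 ok
  [10] w  {2}  => 2  3->2 ok
  [11] w  {2}  => 2  2->2 ok
  [12] w  {2}  => 2  2->2 ok

0,4,1,2,0,4,1,5,4,3,2,2,2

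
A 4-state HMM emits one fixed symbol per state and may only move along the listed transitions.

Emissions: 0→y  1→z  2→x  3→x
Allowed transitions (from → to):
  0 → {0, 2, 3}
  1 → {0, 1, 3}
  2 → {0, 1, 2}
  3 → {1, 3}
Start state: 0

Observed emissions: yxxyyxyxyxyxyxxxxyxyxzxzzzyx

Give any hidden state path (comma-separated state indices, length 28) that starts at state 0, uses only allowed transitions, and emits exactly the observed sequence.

0,2,2,0,0,2,0,2,0,2,0,2,0,2,2,2,2,0,2,0,2,1,3,1,1,1,0,2

  0: obs=y cand={0} pick 0 [start]
  1: obs=x cand={2,3} pick 2 [0->2 ok]
  2: obs=x cand={2,3} pick 2 [2->2 ok]
  3: obs=y cand={0} pick 0 [2->0 ok]
  4: obs=y cand={0} pick 0 [0->0 ok]
  5: obs=x cand={2,3} pick 2 [0->2 ok]
  6: obs=y cand={0} pick 0 [2->0 ok]
  7: obs=x cand={2,3} pick 2 [0->2 ok]
  8: obs=y cand={0} pick 0 [2->0 ok]
  9: obs=x cand={2,3} pick 2 [0->2 ok]
  10: obs=y cand={0} pick 0 [2->0 ok]
  11: obs=x cand={2,3} pick 2 [0->2 ok]
  12: obs=y cand={0} pick 0 [2->0 ok]
  13: obs=x cand={2,3} pick 2 [0->2 ok]
  14: obs=x cand={2,3} pick 2 [2->2 ok]
  15: obs=x cand={2,3} pick 2 [2->2 ok]
  16: obs=x cand={2,3} pick 2 [2->2 ok]
  17: obs=y cand={0} pick 0 [2->0 ok]
  18: obs=x cand={2,3} pick 2 [0->2 ok]
  19: obs=y cand={0} pick 0 [2->0 ok]
  20: obs=x cand={2,3} pick 2 [0->2 ok]
  21: obs=z cand={1} pick 1 [2->1 ok]
  22: obs=x cand={2,3} pick 3 [1->3 ok]
  23: obs=z cand={1} pick 1 [3->1 ok]
  24: obs=z cand={1} pick 1 [1->1 ok]
  25: obs=z cand={1} pick 1 [1->1 ok]
  26: obs=y cand={0} pick 0 [1->0 ok]
  27: obs=x cand={2,3} pick 2 [0->2 ok]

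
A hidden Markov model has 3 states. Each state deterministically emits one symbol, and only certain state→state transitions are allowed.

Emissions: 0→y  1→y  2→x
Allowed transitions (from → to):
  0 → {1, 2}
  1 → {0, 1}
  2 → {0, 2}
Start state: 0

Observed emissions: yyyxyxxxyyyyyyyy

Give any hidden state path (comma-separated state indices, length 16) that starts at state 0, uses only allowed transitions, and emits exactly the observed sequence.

  0: obs=y cand={0,1} pick 0 [start]
  1: obs=y cand={0,1} pick 1 [0->1 ok]
  2: obs=y cand={0,1} pick 0 [1->0 ok]
  3: obs=x cand={2} pick 2 [0->2 ok]
  4: obs=y cand={0,1} pick 0 [2->0 ok]
  5: obs=x cand={2} pick 2 [0->2 ok]
  6: obs=x cand={2} pick 2 [2->2 ok]
  7: obs=x cand={2} pick 2 [2->2 ok]
  8: obs=y cand={0,1} pick 0 [2->0 ok]
  9: obs=y cand={0,1} pick 1 [0->1 ok]
  10: obs=y cand={0,1} pick 0 [1->0 ok]
  11: obs=y cand={0,1} pick 1 [0->1 ok]
  12: obs=y cand={0,1} pick 1 [1->1 ok]
  13: obs=y cand={0,1} pick 1 [1->1 ok]
  14: obs=y cand={0,1} pick 1 [1->1 ok]
  15: obs=y cand={0,1} pick 0 [1->0 ok]

0,1,0,2,0,2,2,2,0,1,0,1,1,1,1,0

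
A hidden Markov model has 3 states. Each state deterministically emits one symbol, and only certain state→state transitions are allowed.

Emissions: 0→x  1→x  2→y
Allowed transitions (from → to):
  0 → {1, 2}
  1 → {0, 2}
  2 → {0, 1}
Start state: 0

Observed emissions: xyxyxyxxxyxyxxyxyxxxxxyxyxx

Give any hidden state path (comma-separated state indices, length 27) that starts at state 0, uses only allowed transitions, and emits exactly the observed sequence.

0,2,0,2,1,2,1,0,1,2,0,2,0,1,2,1,2,1,0,1,0,1,2,0,2,0,1

  pos 0: x in {0,1}, choose 0; start
  pos 1: y in {2}, choose 2; 0->2 ok
  pos 2: x in {0,1}, choose 0; 2->0 ok
  pos 3: y in {2}, choose 2; 0->2 ok
  pos 4: x in {0,1}, choose 1; 2->1 ok
  pos 5: y in {2}, choose 2; 1->2 ok
  pos 6: x in {0,1}, choose 1; 2->1 ok
  pos 7: x in {0,1}, choose 0; 1->0 ok
  pos 8: x in {0,1}, choose 1; 0->1 ok
  pos 9: y in {2}, choose 2; 1->2 ok
  pos 10: x in {0,1}, choose 0; 2->0 ok
  pos 11: y in {2}, choose 2; 0->2 ok
  pos 12: x in {0,1}, choose 0; 2->0 ok
  pos 13: x in {0,1}, choose 1; 0->1 ok
  pos 14: y in {2}, choose 2; 1->2 ok
  pos 15: x in {0,1}, choose 1; 2->1 ok
  pos 16: y in {2}, choose 2; 1->2 ok
  pos 17: x in {0,1}, choose 1; 2->1 ok
  pos 18: x in {0,1}, choose 0; 1->0 ok
  pos 19: x in {0,1}, choose 1; 0->1 ok
  pos 20: x in {0,1}, choose 0; 1->0 ok
  pos 21: x in {0,1}, choose 1; 0->1 ok
  pos 22: y in {2}, choose 2; 1->2 ok
  pos 23: x in {0,1}, choose 0; 2->0 ok
  pos 24: y in {2}, choose 2; 0->2 ok
  pos 25: x in {0,1}, choose 0; 2->0 ok
  pos 26: x in {0,1}, choose 1; 0->1 ok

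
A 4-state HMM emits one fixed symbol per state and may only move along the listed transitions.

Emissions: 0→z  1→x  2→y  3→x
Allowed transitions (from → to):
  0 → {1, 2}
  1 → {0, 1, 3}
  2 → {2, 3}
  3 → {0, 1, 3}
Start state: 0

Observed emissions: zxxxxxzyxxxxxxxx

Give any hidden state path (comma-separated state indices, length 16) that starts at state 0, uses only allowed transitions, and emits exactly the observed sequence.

  pos 0: z in {0}, choose 0; start
  pos 1: x in {1,3}, choose 1; 0->1 ok
  pos 2: x in {1,3}, choose 1; 1->1 ok
  pos 3: x in {1,3}, choose 1; 1->1 ok
  pos 4: x in {1,3}, choose 3; 1->3 ok
  pos 5: x in {1,3}, choose 3; 3->3 ok
  pos 6: z in {0}, choose 0; 3->0 ok
  pos 7: y in {2}, choose 2; 0->2 ok
  pos 8: x in {1,3}, choose 3; 2->3 ok
  pos 9: x in {1,3}, choose 1; 3->1 ok
  pos 10: x in {1,3}, choose 3; 1->3 ok
  pos 11: x in {1,3}, choose 1; 3->1 ok
  pos 12: x in {1,3}, choose 3; 1->3 ok
  pos 13: x in {1,3}, choose 1; 3->1 ok
  pos 14: x in {1,3}, choose 3; 1->3 ok
  pos 15: x in {1,3}, choose 3; 3->3 ok

0,1,1,1,3,3,0,2,3,1,3,1,3,1,3,3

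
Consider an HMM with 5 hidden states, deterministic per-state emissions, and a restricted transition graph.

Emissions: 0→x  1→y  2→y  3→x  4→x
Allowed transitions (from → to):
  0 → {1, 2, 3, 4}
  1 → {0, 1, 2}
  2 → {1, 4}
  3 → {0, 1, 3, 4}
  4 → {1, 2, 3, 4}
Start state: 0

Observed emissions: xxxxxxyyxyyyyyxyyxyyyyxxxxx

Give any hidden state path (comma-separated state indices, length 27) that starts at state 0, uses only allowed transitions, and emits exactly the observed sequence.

0,3,0,3,3,0,2,1,0,2,1,2,1,2,4,1,2,4,2,1,1,2,4,4,3,3,0

  [0] x  {0,3,4}  => 0  start
  [1] x  {0,3,4}  => 3  0->3 ok
  [2] x  {0,3,4}  => 0  3->0 ok
  [3] x  {0,3,4}  => 3  0->3 ok
  [4] x  {0,3,4}  => 3  3->3 ok
  [5] x  {0,3,4}  => 0  3->0 ok
  [6] y  {1,2}  => 2  0->2 ok
  [7] y  {1,2}  => 1  2->1 ok
  [8] x  {0,3,4}  => 0  1->0 ok
  [9] y  {1,2}  => 2  0->2 ok
  [10] y  {1,2}  => 1  2->1 ok
  [11] y  {1,2}  => 2  1->2 ok
  [12] y  {1,2}  => 1  2->1 ok
  [13] y  {1,2}  => 2  1->2 ok
  [14] x  {0,3,4}  => 4  2->4 ok
  [15] y  {1,2}  => 1  4->1 ok
  [16] y  {1,2}  => 2  1->2 ok
  [17] x  {0,3,4}  => 4  2->4 ok
  [18] y  {1,2}  => 2  4->2 ok
  [19] y  {1,2}  => 1  2->1 ok
  [20] y  {1,2}  => 1  1->1 ok
  [21] y  {1,2}  => 2  1->2 ok
  [22] x  {0,3,4}  => 4  2->4 ok
  [23] x  {0,3,4}  => 4  4->4 ok
  [24] x  {0,3,4}  => 3  4->3 ok
  [25] x  {0,3,4}  => 3  3->3 ok
  [26] x  {0,3,4}  => 0  3->0 ok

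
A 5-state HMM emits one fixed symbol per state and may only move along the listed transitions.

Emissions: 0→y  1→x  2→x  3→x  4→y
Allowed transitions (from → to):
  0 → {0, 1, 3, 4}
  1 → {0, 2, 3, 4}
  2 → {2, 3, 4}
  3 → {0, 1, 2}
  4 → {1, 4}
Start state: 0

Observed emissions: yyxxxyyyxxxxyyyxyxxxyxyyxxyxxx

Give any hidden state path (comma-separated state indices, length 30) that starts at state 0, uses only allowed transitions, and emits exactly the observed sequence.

0,4,1,3,1,0,0,0,1,2,2,2,4,4,4,1,4,1,3,1,0,1,4,4,1,2,4,1,3,1

  0: obs=y cand={0,4} pick 0 [start]
  1: obs=y cand={0,4} pick 4 [0->4 ok]
  2: obs=x cand={1,2,3} pick 1 [4->1 ok]
  3: obs=x cand={1,2,3} pick 3 [1->3 ok]
  4: obs=x cand={1,2,3} pick 1 [3->1 ok]
  5: obs=y cand={0,4} pick 0 [1->0 ok]
  6: obs=y cand={0,4} pick 0 [0->0 ok]
  7: obs=y cand={0,4} pick 0 [0->0 ok]
  8: obs=x cand={1,2,3} pick 1 [0->1 ok]
  9: obs=x cand={1,2,3} pick 2 [1->2 ok]
  10: obs=x cand={1,2,3} pick 2 [2->2 ok]
  11: obs=x cand={1,2,3} pick 2 [2->2 ok]
  12: obs=y cand={0,4} pick 4 [2->4 ok]
  13: obs=y cand={0,4} pick 4 [4->4 ok]
  14: obs=y cand={0,4} pick 4 [4->4 ok]
  15: obs=x cand={1,2,3} pick 1 [4->1 ok]
  16: obs=y cand={0,4} pick 4 [1->4 ok]
  17: obs=x cand={1,2,3} pick 1 [4->1 ok]
  18: obs=x cand={1,2,3} pick 3 [1->3 ok]
  19: obs=x cand={1,2,3} pick 1 [3->1 ok]
  20: obs=y cand={0,4} pick 0 [1->0 ok]
  21: obs=x cand={1,2,3} pick 1 [0->1 ok]
  22: obs=y cand={0,4} pick 4 [1->4 ok]
  23: obs=y cand={0,4} pick 4 [4->4 ok]
  24: obs=x cand={1,2,3} pick 1 [4->1 ok]
  25: obs=x cand={1,2,3} pick 2 [1->2 ok]
  26: obs=y cand={0,4} pick 4 [2->4 ok]
  27: obs=x cand={1,2,3} pick 1 [4->1 ok]
  28: obs=x cand={1,2,3} pick 3 [1->3 ok]
  29: obs=x cand={1,2,3} pick 1 [3->1 ok]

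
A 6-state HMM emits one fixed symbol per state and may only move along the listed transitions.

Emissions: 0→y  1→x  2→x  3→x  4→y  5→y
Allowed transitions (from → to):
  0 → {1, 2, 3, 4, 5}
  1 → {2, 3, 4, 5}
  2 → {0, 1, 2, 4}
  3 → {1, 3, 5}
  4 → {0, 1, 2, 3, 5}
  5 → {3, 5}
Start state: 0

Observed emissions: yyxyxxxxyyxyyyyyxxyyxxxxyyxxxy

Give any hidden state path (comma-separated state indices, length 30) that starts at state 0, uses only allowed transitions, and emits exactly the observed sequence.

0,4,3,5,3,3,1,3,5,5,3,5,5,5,5,5,3,3,5,5,3,1,2,1,4,5,3,3,3,5

  0: obs=y cand={0,4,5} pick 0 [start]
  1: obs=y cand={0,4,5} pick 4 [0->4 ok]
  2: obs=x cand={1,2,3} pick 3 [4->3 ok]
  3: obs=y cand={0,4,5} pick 5 [3->5 ok]
  4: obs=x cand={1,2,3} pick 3 [5->3 ok]
  5: obs=x cand={1,2,3} pick 3 [3->3 ok]
  6: obs=x cand={1,2,3} pick 1 [3->1 ok]
  7: obs=x cand={1,2,3} pick 3 [1->3 ok]
  8: obs=y cand={0,4,5} pick 5 [3->5 ok]
  9: obs=y cand={0,4,5} pick 5 [5->5 ok]
  10: obs=x cand={1,2,3} pick 3 [5->3 ok]
  11: obs=y cand={0,4,5} pick 5 [3->5 ok]
  12: obs=y cand={0,4,5} pick 5 [5->5 ok]
  13: obs=y cand={0,4,5} pick 5 [5->5 ok]
  14: obs=y cand={0,4,5} pick 5 [5->5 ok]
  15: obs=y cand={0,4,5} pick 5 [5->5 ok]
  16: obs=x cand={1,2,3} pick 3 [5->3 ok]
  17: obs=x cand={1,2,3} pick 3 [3->3 ok]
  18: obs=y cand={0,4,5} pick 5 [3->5 ok]
  19: obs=y cand={0,4,5} pick 5 [5->5 ok]
  20: obs=x cand={1,2,3} pick 3 [5->3 ok]
  21: obs=x cand={1,2,3} pick 1 [3->1 ok]
  22: obs=x cand={1,2,3} pick 2 [1->2 ok]
  23: obs=x cand={1,2,3} pick 1 [2->1 ok]
  24: obs=y cand={0,4,5} pick 4 [1->4 ok]
  25: obs=y cand={0,4,5} pick 5 [4->5 ok]
  26: obs=x cand={1,2,3} pick 3 [5->3 ok]
  27: obs=x cand={1,2,3} pick 3 [3->3 ok]
  28: obs=x cand={1,2,3} pick 3 [3->3 ok]
  29: obs=y cand={0,4,5} pick 5 [3->5 ok]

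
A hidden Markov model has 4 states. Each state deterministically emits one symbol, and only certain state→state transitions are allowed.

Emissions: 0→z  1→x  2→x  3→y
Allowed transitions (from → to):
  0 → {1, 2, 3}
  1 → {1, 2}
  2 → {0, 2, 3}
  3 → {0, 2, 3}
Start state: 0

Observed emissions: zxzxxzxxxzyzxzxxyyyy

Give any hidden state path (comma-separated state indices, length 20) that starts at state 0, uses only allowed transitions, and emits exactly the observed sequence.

  0: obs=z cand={0} pick 0 [start]
  1: obs=x cand={1,2} pick 2 [0->2 ok]
  2: obs=z cand={0} pick 0 [2->0 ok]
  3: obs=x cand={1,2} pick 1 [0->1 ok]
  4: obs=x cand={1,2} pick 2 [1->2 ok]
  5: obs=z cand={0} pick 0 [2->0 ok]
  6: obs=x cand={1,2} pick 1 [0->1 ok]
  7: obs=x cand={1,2} pick 1 [1->1 ok]
  8: obs=x cand={1,2} pick 2 [1->2 ok]
  9: obs=z cand={0} pick 0 [2->0 ok]
  10: obs=y cand={3} pick 3 [0->3 ok]
  11: obs=z cand={0} pick 0 [3->0 ok]
  12: obs=x cand={1,2} pick 2 [0->2 ok]
  13: obs=z cand={0} pick 0 [2->0 ok]
  14: obs=x cand={1,2} pick 1 [0->1 ok]
  15: obs=x cand={1,2} pick 2 [1->2 ok]
  16: obs=y cand={3} pick 3 [2->3 ok]
  17: obs=y cand={3} pick 3 [3->3 ok]
  18: obs=y cand={3} pick 3 [3->3 ok]
  19: obs=y cand={3} pick 3 [3->3 ok]

0,2,0,1,2,0,1,1,2,0,3,0,2,0,1,2,3,3,3,3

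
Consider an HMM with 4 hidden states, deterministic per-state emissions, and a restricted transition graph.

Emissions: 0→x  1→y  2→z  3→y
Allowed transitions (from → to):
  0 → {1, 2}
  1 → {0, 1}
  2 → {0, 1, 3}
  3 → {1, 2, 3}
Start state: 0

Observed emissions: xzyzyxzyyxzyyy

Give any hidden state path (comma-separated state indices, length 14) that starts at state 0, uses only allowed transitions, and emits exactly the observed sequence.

  pos 0: x in {0}, choose 0; start
  pos 1: z in {2}, choose 2; 0->2 ok
  pos 2: y in {1,3}, choose 3; 2->3 ok
  pos 3: z in {2}, choose 2; 3->2 ok
  pos 4: y in {1,3}, choose 1; 2->1 ok
  pos 5: x in {0}, choose 0; 1->0 ok
  pos 6: z in {2}, choose 2; 0->2 ok
  pos 7: y in {1,3}, choose 1; 2->1 ok
  pos 8: y in {1,3}, choose 1; 1->1 ok
  pos 9: x in {0}, choose 0; 1->0 ok
  pos 10: z in {2}, choose 2; 0->2 ok
  pos 11: y in {1,3}, choose 3; 2->3 ok
  pos 12: y in {1,3}, choose 1; 3->1 ok
  pos 13: y in {1,3}, choose 1; 1->1 ok

0,2,3,2,1,0,2,1,1,0,2,3,1,1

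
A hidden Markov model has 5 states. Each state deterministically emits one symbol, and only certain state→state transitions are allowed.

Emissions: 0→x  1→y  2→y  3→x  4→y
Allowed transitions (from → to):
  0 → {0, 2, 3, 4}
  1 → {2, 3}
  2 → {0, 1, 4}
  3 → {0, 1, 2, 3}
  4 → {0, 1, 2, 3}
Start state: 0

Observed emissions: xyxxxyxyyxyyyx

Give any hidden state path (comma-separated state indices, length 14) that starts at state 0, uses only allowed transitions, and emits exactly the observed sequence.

  [0] x  {0,3}  => 0  start
  [1] y  {1,2,4}  => 4  0->4 ok
  [2] x  {0,3}  => 0  4->0 ok
  [3] x  {0,3}  => 0  0->0 ok
  [4] x  {0,3}  => 0  0->0 ok
  [5] y  {1,2,4}  => 4  0->4 ok
  [6] x  {0,3}  => 3  4->3 ok
  [7] y  {1,2,4}  => 2  3->2 ok
  [8] y  {1,2,4}  => 1  2->1 ok
  [9] x  {0,3}  => 3  1->3 ok
  [10] y  {1,2,4}  => 1  3->1 ok
  [11] y  {1,2,4}  => 2  1->2 ok
  [12] y  {1,2,4}  => 1  2->1 ok
  [13] x  {0,3}  => 3  1->3 ok

0,4,0,0,0,4,3,2,1,3,1,2,1,3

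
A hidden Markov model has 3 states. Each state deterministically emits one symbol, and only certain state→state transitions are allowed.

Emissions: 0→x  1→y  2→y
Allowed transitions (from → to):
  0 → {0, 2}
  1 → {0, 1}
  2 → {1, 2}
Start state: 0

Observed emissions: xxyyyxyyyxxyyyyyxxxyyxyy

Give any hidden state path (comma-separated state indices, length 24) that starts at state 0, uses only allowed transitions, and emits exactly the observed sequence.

0,0,2,1,1,0,2,2,1,0,0,2,2,2,2,1,0,0,0,2,1,0,2,1

  pos 0: x in {0}, choose 0; start
  pos 1: x in {0}, choose 0; 0->0 ok
  pos 2: y in {1,2}, choose 2; 0->2 ok
  pos 3: y in {1,2}, choose 1; 2->1 ok
  pos 4: y in {1,2}, choose 1; 1->1 ok
  pos 5: x in {0}, choose 0; 1->0 ok
  pos 6: y in {1,2}, choose 2; 0->2 ok
  pos 7: y in {1,2}, choose 2; 2->2 ok
  pos 8: y in {1,2}, choose 1; 2->1 ok
  pos 9: x in {0}, choose 0; 1->0 ok
  pos 10: x in {0}, choose 0; 0->0 ok
  pos 11: y in {1,2}, choose 2; 0->2 ok
  pos 12: y in {1,2}, choose 2; 2->2 ok
  pos 13: y in {1,2}, choose 2; 2->2 ok
  pos 14: y in {1,2}, choose 2; 2->2 ok
  pos 15: y in {1,2}, choose 1; 2->1 ok
  pos 16: x in {0}, choose 0; 1->0 ok
  pos 17: x in {0}, choose 0; 0->0 ok
  pos 18: x in {0}, choose 0; 0->0 ok
  pos 19: y in {1,2}, choose 2; 0->2 ok
  pos 20: y in {1,2}, choose 1; 2->1 ok
  pos 21: x in {0}, choose 0; 1->0 ok
  pos 22: y in {1,2}, choose 2; 0->2 ok
  pos 23: y in {1,2}, choose 1; 2->1 ok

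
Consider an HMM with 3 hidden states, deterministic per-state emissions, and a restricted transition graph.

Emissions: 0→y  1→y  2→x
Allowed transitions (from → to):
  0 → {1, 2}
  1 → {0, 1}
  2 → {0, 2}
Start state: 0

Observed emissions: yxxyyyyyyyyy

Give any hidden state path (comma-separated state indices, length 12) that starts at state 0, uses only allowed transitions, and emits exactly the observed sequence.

0,2,2,0,1,0,1,0,1,1,0,1

  [0] y  {0,1}  => 0  start
  [1] x  {2}  => 2  0->2 ok
  [2] x  {2}  => 2  2->2 ok
  [3] y  {0,1}  => 0  2->0 ok
  [4] y  {0,1}  => 1  0->1 ok
  [5] y  {0,1}  => 0  1->0 ok
  [6] y  {0,1}  => 1  0->1 ok
  [7] y  {0,1}  => 0  1->0 ok
  [8] y  {0,1}  => 1  0->1 ok
  [9] y  {0,1}  => 1  1->1 ok
  [10] y  {0,1}  => 0  1->0 ok
  [11] y  {0,1}  => 1  0->1 ok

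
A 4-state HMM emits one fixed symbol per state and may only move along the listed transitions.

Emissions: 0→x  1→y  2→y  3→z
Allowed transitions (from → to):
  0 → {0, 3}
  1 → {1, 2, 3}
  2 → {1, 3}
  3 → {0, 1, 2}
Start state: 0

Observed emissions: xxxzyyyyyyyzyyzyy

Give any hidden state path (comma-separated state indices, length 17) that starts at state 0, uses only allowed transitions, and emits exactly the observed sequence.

  pos 0: x in {0}, choose 0; start
  pos 1: x in {0}, choose 0; 0->0 ok
  pos 2: x in {0}, choose 0; 0->0 ok
  pos 3: z in {3}, choose 3; 0->3 ok
  pos 4: y in {1,2}, choose 2; 3->2 ok
  pos 5: y in {1,2}, choose 1; 2->1 ok
  pos 6: y in {1,2}, choose 1; 1->1 ok
  pos 7: y in {1,2}, choose 1; 1->1 ok
  pos 8: y in {1,2}, choose 1; 1->1 ok
  pos 9: y in {1,2}, choose 1; 1->1 ok
  pos 10: y in {1,2}, choose 2; 1->2 ok
  pos 11: z in {3}, choose 3; 2->3 ok
  pos 12: y in {1,2}, choose 1; 3->1 ok
  pos 13: y in {1,2}, choose 2; 1->2 ok
  pos 14: z in {3}, choose 3; 2->3 ok
  pos 15: y in {1,2}, choose 1; 3->1 ok
  pos 16: y in {1,2}, choose 1; 1->1 ok

0,0,0,3,2,1,1,1,1,1,2,3,1,2,3,1,1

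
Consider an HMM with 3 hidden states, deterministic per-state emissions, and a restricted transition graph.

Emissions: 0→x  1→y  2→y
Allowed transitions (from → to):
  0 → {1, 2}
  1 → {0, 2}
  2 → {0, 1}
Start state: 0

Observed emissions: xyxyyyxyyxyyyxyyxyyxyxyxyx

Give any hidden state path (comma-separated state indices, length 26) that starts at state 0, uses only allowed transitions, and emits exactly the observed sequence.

  pos 0: x in {0}, choose 0; start
  pos 1: y in {1,2}, choose 2; 0->2 ok
  pos 2: x in {0}, choose 0; 2->0 ok
  pos 3: y in {1,2}, choose 2; 0->2 ok
  pos 4: y in {1,2}, choose 1; 2->1 ok
  pos 5: y in {1,2}, choose 2; 1->2 ok
  pos 6: x in {0}, choose 0; 2->0 ok
  pos 7: y in {1,2}, choose 1; 0->1 ok
  pos 8: y in {1,2}, choose 2; 1->2 ok
  pos 9: x in {0}, choose 0; 2->0 ok
  pos 10: y in {1,2}, choose 2; 0->2 ok
  pos 11: y in {1,2}, choose 1; 2->1 ok
  pos 12: y in {1,2}, choose 2; 1->2 ok
  pos 13: x in {0}, choose 0; 2->0 ok
  pos 14: y in {1,2}, choose 2; 0->2 ok
  pos 15: y in {1,2}, choose 1; 2->1 ok
  pos 16: x in {0}, choose 0; 1->0 ok
  pos 17: y in {1,2}, choose 2; 0->2 ok
  pos 18: y in {1,2}, choose 1; 2->1 ok
  pos 19: x in {0}, choose 0; 1->0 ok
  pos 20: y in {1,2}, choose 2; 0->2 ok
  pos 21: x in {0}, choose 0; 2->0 ok
  pos 22: y in {1,2}, choose 2; 0->2 ok
  pos 23: x in {0}, choose 0; 2->0 ok
  pos 24: y in {1,2}, choose 1; 0->1 ok
  pos 25: x in {0}, choose 0; 1->0 ok

0,2,0,2,1,2,0,1,2,0,2,1,2,0,2,1,0,2,1,0,2,0,2,0,1,0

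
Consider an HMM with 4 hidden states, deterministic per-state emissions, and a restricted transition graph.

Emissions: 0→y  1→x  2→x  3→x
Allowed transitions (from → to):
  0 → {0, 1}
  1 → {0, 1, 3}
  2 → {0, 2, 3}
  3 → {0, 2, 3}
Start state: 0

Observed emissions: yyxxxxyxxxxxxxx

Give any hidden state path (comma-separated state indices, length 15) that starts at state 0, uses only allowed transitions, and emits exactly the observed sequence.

0,0,1,1,3,3,0,1,3,3,2,2,3,2,3

  [0] y  {0}  => 0  start
  [1] y  {0}  => 0  0->0 ok
  [2] x  {1,2,3}  => 1  0->1 ok
  [3] x  {1,2,3}  => 1  1->1 ok
  [4] x  {1,2,3}  => 3  1->3 ok
  [5] x  {1,2,3}  => 3  3->3 ok
  [6] y  {0}  => 0  3->0 ok
  [7] x  {1,2,3}  => 1  0->1 ok
  [8] x  {1,2,3}  => 3  1->3 ok
  [9] x  {1,2,3}  => 3  3->3 ok
  [10] x  {1,2,3}  => 2  3->2 ok
  [11] x  {1,2,3}  => 2  2->2 ok
  [12] x  {1,2,3}  => 3  2->3 ok
  [13] x  {1,2,3}  => 2  3->2 ok
  [14] x  {1,2,3}  => 3  2->3 ok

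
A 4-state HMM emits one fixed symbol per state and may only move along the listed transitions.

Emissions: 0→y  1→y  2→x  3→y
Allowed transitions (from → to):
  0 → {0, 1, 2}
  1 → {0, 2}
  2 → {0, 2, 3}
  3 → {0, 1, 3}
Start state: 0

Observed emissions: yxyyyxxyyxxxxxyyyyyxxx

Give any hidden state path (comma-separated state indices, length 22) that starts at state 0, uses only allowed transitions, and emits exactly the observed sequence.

  0: obs=y cand={0,1,3} pick 0 [start]
  1: obs=x cand={2} pick 2 [0->2 ok]
  2: obs=y cand={0,1,3} pick 3 [2->3 ok]
  3: obs=y cand={0,1,3} pick 3 [3->3 ok]
  4: obs=y cand={0,1,3} pick 1 [3->1 ok]
  5: obs=x cand={2} pick 2 [1->2 ok]
  6: obs=x cand={2} pick 2 [2->2 ok]
  7: obs=y cand={0,1,3} pick 0 [2->0 ok]
  8: obs=y cand={0,1,3} pick 1 [0->1 ok]
  9: obs=x cand={2} pick 2 [1->2 ok]
  10: obs=x cand={2} pick 2 [2->2 ok]
  11: obs=x cand={2} pick 2 [2->2 ok]
  12: obs=x cand={2} pick 2 [2->2 ok]
  13: obs=x cand={2} pick 2 [2->2 ok]
  14: obs=y cand={0,1,3} pick 0 [2->0 ok]
  15: obs=y cand={0,1,3} pick 1 [0->1 ok]
  16: obs=y cand={0,1,3} pick 0 [1->0 ok]
  17: obs=y cand={0,1,3} pick 0 [0->0 ok]
  18: obs=y cand={0,1,3} pick 1 [0->1 ok]
  19: obs=x cand={2} pick 2 [1->2 ok]
  20: obs=x cand={2} pick 2 [2->2 ok]
  21: obs=x cand={2} pick 2 [2->2 ok]

0,2,3,3,1,2,2,0,1,2,2,2,2,2,0,1,0,0,1,2,2,2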